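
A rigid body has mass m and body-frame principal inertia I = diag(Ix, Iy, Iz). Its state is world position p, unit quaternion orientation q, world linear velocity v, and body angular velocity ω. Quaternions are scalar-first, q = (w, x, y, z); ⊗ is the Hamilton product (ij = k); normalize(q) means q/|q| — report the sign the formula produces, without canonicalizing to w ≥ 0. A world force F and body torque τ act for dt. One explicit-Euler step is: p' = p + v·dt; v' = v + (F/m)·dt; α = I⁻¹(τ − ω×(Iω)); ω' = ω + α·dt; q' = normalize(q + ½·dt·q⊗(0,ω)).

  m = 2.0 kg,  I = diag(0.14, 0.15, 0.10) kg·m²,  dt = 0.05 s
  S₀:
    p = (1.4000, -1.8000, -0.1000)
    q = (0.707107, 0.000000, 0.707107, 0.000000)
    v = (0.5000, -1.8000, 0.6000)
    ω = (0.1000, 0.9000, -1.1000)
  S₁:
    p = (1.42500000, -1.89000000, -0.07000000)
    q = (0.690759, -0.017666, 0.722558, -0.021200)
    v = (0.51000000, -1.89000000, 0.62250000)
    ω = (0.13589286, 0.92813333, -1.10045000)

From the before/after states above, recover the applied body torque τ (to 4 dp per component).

ω₁ − ω₀ = (0.03589286, 0.02813333, -0.00045000)
ω₀×(Iω₀) = (0.0495, -0.0044, 0.0009)
I·α + gyro = (0.1500, 0.0800, 0.0000)

τ = (0.1500, 0.0800, 0.0000)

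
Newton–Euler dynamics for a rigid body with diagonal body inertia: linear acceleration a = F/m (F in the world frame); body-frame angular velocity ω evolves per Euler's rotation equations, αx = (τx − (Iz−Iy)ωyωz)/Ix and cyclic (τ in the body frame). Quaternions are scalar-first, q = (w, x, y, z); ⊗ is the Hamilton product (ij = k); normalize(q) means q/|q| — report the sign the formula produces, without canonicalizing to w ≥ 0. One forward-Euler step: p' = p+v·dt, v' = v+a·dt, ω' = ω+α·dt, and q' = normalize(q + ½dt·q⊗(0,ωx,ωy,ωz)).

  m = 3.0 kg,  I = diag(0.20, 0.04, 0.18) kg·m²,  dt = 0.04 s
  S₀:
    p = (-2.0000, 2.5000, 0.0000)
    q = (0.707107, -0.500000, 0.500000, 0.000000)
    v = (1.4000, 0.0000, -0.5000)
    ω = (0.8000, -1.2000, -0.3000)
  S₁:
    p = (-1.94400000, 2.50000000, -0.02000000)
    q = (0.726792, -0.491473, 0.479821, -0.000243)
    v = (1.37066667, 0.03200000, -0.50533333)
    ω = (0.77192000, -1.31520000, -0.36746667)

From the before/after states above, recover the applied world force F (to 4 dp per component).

F = (-2.2000, 2.4000, -0.4000)

Δv = v₁−v₀ = (-0.02933333, 0.03200000, -0.00533333)
m·(v₁−v₀)/dt = (-2.2000, 2.4000, -0.4000)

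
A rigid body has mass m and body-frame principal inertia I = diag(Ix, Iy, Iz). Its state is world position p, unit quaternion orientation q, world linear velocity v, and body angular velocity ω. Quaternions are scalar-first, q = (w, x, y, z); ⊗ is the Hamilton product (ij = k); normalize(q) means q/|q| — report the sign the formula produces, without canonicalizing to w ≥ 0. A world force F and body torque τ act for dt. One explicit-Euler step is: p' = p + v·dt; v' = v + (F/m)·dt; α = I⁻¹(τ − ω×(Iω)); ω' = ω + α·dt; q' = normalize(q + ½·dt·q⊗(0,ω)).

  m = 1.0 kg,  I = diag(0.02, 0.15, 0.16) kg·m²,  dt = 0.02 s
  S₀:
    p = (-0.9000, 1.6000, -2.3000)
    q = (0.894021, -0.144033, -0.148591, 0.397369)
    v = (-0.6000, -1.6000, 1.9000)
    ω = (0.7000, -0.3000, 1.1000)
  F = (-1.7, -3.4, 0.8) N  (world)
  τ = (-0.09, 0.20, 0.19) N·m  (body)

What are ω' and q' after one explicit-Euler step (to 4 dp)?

α = I⁻¹(τ − ω×Iω) = (-4.3350, 2.0520, 1.3581)
ω + α·dt = (0.6133, -0.2590, 1.1272)
2q̇ = q⊗(0,ω) = (-0.3808601, 0.5815753, 0.1683883, 1.1306467)
q' = normalize(q + ½dt·q⊗(0,ω)) = (0.8901, -0.1382, -0.1469, 0.4086)

ω' = (0.6133, -0.2590, 1.1272)
q' = (0.8901, -0.1382, -0.1469, 0.4086)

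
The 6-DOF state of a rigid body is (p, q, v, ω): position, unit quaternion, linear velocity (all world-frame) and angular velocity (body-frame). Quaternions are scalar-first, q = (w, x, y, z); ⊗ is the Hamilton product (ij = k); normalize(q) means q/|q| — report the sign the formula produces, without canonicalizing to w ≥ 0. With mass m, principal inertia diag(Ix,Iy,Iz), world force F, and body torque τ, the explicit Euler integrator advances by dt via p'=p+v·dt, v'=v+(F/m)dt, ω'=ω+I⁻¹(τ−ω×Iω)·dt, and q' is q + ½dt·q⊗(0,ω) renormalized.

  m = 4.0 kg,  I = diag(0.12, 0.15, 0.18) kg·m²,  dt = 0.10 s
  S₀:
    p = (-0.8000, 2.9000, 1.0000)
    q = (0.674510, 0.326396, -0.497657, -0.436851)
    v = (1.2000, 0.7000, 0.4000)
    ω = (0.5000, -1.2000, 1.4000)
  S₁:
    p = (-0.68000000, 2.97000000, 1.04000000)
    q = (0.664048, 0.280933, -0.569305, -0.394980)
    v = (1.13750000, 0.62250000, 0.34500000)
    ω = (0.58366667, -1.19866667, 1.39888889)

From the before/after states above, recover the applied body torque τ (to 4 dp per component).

τ = (0.0500, -0.0400, -0.0200)

rate change Δω = (0.08366667, 0.00133333, -0.00111111)
I·α + gyro = (0.0500, -0.0400, -0.0200)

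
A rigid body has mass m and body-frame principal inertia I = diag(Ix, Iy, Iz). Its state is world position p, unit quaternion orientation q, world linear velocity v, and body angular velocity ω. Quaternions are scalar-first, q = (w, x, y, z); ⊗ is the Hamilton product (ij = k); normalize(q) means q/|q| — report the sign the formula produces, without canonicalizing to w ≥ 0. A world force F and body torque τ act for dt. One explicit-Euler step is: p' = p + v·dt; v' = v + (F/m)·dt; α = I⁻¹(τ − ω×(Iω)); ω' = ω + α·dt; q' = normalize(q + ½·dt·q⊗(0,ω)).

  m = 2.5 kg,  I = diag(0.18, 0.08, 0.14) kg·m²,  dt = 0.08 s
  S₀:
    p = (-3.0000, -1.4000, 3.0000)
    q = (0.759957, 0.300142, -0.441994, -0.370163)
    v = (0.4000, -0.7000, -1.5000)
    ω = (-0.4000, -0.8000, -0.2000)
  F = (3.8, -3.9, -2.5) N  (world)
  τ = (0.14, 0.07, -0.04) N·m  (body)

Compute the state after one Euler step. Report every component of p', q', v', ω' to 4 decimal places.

p + v·dt = (-2.9680, -1.4560, 2.8800)
new velocity v' = (0.5216, -0.8248, -1.5800)
ω×(Iω) gyroscopic = (0.0096, 0.0032, -0.0320)
angular accel α = (0.7244, 0.8350, -0.0571)
ω' = ω + α·dt = (-0.3420, -0.7332, -0.2046)
2q̇ = q⊗(0,ω) = (-0.3075710, -0.5117144, -0.3998720, -0.5689026)
q + ½dt·q⊗(0,ω), renormalized = (0.7472, 0.2795, -0.4577, -0.3927)

p' = (-2.9680, -1.4560, 2.8800)
q' = (0.7472, 0.2795, -0.4577, -0.3927)
v' = (0.5216, -0.8248, -1.5800)
ω' = (-0.3420, -0.7332, -0.2046)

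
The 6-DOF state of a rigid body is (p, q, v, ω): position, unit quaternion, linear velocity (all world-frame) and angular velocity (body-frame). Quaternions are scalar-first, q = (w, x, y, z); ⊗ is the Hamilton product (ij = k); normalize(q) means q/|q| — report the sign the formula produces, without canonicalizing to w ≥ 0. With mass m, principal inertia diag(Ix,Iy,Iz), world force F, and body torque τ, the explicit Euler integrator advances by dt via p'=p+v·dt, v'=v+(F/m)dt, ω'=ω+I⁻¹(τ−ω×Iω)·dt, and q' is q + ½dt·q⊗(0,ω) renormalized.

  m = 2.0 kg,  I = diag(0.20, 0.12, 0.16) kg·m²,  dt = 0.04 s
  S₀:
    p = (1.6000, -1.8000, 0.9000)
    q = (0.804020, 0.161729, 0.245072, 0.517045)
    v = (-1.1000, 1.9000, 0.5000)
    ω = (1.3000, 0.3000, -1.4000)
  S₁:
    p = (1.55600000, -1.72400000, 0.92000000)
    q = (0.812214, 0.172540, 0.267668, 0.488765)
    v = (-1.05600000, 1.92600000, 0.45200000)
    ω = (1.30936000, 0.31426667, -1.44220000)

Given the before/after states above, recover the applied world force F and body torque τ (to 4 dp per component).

Δv = v₁−v₀ = (0.04400000, 0.02600000, -0.04800000)
m·(v₁−v₀)/dt = (2.2000, 1.3000, -2.4000)
ω₁ − ω₀ = (0.00936000, 0.01426667, -0.04220000)
gyro term ω₀×Iω₀ = (-0.0168, -0.0728, -0.0312)
applied torque τ = (0.0300, -0.0300, -0.2000)

F = (2.2000, 1.3000, -2.4000)
τ = (0.0300, -0.0300, -0.2000)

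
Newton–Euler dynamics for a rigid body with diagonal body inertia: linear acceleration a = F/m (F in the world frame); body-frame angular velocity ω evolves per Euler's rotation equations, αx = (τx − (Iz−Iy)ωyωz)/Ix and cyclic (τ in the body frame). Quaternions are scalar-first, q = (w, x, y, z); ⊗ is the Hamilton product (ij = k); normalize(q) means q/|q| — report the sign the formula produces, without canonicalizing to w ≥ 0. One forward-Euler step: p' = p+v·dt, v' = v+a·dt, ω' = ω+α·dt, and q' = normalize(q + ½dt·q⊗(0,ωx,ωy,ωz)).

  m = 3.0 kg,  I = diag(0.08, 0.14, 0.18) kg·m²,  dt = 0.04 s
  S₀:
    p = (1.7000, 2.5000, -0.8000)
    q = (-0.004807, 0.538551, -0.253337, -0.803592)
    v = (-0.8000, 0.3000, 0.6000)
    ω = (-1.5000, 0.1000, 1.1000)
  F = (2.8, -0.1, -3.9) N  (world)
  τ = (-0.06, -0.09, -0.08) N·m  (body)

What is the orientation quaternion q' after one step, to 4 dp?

q' = (0.0295, 0.5344, -0.2409, -0.8097)

Hamilton product q⊗(0,ω) = (1.7171114, -0.1911010, 0.6125012, -0.3314381)
q + ½dt·q⊗(0,ω), renormalized = (0.0295, 0.5344, -0.2409, -0.8097)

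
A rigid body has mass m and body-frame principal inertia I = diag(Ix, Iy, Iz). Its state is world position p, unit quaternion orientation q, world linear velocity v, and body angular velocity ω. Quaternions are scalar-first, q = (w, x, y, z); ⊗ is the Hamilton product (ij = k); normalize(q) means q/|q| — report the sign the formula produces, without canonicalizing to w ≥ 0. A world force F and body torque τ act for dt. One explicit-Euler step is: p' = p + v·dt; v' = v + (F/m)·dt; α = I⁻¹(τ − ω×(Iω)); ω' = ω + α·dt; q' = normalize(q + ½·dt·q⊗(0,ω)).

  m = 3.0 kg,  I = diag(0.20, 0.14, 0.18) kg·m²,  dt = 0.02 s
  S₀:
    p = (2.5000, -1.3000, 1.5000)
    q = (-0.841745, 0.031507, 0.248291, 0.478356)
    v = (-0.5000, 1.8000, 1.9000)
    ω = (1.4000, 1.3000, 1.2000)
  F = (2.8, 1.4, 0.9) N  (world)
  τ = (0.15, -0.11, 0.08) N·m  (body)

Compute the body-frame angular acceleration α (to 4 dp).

α = (0.4380, -1.0257, 1.0511)

precession coupling ω×(Iω) = (0.0624, 0.0336, -0.1092)
angular accel α = (0.4380, -1.0257, 1.0511)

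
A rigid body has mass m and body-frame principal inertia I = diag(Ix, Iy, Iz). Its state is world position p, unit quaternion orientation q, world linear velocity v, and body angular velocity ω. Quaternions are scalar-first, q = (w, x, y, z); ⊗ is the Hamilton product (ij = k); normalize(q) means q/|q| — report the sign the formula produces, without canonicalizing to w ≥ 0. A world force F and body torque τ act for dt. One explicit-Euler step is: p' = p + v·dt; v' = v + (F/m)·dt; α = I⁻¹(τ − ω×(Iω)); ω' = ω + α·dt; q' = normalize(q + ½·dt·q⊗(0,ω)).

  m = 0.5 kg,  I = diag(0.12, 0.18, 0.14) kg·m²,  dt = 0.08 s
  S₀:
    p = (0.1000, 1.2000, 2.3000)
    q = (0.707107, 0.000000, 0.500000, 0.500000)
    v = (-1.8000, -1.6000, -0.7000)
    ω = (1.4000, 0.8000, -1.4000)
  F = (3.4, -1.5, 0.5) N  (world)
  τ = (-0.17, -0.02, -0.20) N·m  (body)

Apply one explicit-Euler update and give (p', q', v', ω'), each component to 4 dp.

p' = (-0.0440, 1.0720, 2.2440)
q' = (0.7165, -0.0044, 0.5486, 0.4308)
v' = (-1.2560, -1.8400, -0.6200)
ω' = (1.2568, 0.7737, -1.5527)

new position p' = (-0.0440, 1.0720, 2.2440)
v' = v + a·dt = (-1.2560, -1.8400, -0.6200)
(τ − ω×Iω)/I = (-1.7900, -0.3289, -1.9086)
ω + α·dt = (1.2568, 0.7737, -1.5527)
2q̇ = q⊗(0,ω) = (0.3000000, -0.1100502, 1.2656856, -1.6899498)
q' = normalize(q + ½dt·q⊗(0,ω)) = (0.7165, -0.0044, 0.5486, 0.4308)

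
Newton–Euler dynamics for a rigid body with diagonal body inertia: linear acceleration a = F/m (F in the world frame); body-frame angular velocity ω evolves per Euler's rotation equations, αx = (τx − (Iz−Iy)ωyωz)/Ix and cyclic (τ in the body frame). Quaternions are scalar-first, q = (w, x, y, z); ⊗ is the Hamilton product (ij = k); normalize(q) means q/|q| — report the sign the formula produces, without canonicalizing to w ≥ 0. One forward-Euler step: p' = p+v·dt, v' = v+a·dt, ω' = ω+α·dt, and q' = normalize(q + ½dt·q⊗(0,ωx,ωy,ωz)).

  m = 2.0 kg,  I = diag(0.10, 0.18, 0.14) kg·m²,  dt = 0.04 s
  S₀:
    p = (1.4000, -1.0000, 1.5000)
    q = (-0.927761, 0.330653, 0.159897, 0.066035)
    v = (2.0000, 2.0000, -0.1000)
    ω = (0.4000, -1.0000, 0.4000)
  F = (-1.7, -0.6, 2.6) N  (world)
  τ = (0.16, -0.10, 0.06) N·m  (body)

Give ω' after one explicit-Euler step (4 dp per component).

gyro term ω×Iω = (0.0160, -0.0064, -0.0320)
angular accel α = (1.4400, -0.5200, 0.6571)
ω + α·dt = (0.4576, -1.0208, 0.4263)

ω' = (0.4576, -1.0208, 0.4263)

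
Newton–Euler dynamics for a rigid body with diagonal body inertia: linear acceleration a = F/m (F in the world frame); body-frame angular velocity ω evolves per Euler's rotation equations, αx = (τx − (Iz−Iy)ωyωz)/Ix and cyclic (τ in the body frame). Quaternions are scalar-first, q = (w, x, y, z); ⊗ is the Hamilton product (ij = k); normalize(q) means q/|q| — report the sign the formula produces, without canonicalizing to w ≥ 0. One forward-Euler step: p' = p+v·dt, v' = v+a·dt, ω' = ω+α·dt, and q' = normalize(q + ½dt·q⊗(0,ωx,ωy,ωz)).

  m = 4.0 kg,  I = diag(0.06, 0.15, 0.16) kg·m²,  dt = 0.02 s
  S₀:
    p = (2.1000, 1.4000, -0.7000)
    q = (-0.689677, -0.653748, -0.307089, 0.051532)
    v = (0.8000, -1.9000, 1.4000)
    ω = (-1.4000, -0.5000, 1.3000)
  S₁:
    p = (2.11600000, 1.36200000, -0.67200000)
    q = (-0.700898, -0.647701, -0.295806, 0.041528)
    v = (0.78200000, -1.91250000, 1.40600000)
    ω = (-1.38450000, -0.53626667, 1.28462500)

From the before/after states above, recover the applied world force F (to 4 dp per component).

velocity change Δv = (-0.01800000, -0.01250000, 0.00600000)
applied force F = (-3.6000, -2.5000, 1.2000)

F = (-3.6000, -2.5000, 1.2000)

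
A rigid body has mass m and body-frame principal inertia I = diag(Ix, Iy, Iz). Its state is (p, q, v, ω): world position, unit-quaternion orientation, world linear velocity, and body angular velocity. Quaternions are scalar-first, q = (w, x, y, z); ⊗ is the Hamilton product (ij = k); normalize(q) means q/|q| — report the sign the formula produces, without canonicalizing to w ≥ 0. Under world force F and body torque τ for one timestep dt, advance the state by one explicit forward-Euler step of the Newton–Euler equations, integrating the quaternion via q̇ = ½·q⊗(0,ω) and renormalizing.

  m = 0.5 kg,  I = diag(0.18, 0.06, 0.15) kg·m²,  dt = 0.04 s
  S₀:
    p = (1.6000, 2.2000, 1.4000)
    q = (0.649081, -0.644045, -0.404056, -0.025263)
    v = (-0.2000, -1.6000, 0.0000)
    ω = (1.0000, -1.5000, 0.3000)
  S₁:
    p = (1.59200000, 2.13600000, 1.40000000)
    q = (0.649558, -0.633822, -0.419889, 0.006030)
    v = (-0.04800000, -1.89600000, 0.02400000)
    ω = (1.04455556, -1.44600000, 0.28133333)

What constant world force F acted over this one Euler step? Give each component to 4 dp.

F = (1.9000, -3.7000, 0.3000)

Δv = v₁−v₀ = (0.15200000, -0.29600000, 0.02400000)
m·(v₁−v₀)/dt = (1.9000, -3.7000, 0.3000)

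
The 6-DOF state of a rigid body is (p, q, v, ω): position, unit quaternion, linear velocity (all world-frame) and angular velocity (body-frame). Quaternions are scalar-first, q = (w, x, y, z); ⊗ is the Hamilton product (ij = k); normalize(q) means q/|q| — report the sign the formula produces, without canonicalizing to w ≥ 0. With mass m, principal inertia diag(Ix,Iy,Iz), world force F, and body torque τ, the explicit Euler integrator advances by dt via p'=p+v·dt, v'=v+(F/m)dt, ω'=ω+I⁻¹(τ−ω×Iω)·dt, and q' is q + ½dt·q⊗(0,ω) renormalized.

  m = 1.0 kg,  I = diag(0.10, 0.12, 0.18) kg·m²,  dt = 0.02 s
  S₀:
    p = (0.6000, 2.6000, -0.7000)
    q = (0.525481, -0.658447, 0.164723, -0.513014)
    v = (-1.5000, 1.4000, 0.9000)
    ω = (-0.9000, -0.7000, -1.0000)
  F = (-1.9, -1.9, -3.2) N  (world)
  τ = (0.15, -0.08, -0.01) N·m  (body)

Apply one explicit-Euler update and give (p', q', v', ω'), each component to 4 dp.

p' = (0.5700, 2.6280, -0.6820)
q' = (0.5155, -0.6683, 0.1591, -0.5121)
v' = (-1.5380, 1.3620, 0.8360)
ω' = (-0.8784, -0.7013, -1.0025)

ω×(Iω) gyroscopic = (0.0420, -0.0720, 0.0126)
α = I⁻¹(τ − ω×Iω) = (1.0800, -0.0667, -0.1256)
ω + α·dt = (-0.8784, -0.7013, -1.0025)
q⊗(0,ω) = (-0.9903102, -0.9967657, -0.5645711, 0.0836826)
q + ½dt·q⊗(0,ω), renormalized = (0.5155, -0.6683, 0.1591, -0.5121)
linear accel F/m = (-1.9000, -1.9000, -3.2000)
p' = p + v·dt = (0.5700, 2.6280, -0.6820)
new velocity v' = (-1.5380, 1.3620, 0.8360)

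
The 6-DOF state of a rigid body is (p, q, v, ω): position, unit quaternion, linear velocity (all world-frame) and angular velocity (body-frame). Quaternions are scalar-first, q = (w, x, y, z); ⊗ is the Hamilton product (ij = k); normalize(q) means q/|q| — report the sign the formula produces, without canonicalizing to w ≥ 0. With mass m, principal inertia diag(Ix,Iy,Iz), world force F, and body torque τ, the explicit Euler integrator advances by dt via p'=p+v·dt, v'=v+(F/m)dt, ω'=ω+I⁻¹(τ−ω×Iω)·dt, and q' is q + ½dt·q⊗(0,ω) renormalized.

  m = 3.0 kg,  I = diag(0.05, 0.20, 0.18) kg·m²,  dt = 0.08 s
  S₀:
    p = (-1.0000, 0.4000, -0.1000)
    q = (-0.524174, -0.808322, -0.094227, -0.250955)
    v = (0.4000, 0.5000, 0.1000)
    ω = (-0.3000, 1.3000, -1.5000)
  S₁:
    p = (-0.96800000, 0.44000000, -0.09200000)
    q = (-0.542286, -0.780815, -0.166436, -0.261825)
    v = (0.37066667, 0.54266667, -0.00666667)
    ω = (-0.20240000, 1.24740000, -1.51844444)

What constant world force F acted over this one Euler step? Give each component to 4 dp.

v₁ − v₀ = (-0.02933333, 0.04266667, -0.10666667)
F = m·Δv/dt = (-1.1000, 1.6000, -4.0000)

F = (-1.1000, 1.6000, -4.0000)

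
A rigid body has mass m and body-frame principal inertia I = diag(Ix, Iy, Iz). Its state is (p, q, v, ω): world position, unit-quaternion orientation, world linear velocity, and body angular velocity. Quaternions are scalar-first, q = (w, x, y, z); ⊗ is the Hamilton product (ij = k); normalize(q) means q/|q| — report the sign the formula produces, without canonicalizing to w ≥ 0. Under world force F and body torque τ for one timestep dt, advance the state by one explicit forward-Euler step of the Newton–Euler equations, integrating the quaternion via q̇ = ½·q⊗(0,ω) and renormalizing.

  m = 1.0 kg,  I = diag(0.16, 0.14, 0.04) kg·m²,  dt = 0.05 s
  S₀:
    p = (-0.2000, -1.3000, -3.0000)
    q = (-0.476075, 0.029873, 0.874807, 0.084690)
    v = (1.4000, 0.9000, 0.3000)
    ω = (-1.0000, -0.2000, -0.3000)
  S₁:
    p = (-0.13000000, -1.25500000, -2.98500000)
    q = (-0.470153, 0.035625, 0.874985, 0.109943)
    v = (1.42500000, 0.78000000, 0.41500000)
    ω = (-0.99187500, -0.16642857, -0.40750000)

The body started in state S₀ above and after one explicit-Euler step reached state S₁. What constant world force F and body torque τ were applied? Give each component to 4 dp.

Δω = ω₁−ω₀ = (0.00812500, 0.03357143, -0.10750000)
precession coupling = (-0.0060, 0.0360, -0.0040)
applied torque τ = (0.0200, 0.1300, -0.0900)
velocity change Δv = (0.02500000, -0.12000000, 0.11500000)
F = m·Δv/dt = (0.5000, -2.4000, 2.3000)

F = (0.5000, -2.4000, 2.3000)
τ = (0.0200, 0.1300, -0.0900)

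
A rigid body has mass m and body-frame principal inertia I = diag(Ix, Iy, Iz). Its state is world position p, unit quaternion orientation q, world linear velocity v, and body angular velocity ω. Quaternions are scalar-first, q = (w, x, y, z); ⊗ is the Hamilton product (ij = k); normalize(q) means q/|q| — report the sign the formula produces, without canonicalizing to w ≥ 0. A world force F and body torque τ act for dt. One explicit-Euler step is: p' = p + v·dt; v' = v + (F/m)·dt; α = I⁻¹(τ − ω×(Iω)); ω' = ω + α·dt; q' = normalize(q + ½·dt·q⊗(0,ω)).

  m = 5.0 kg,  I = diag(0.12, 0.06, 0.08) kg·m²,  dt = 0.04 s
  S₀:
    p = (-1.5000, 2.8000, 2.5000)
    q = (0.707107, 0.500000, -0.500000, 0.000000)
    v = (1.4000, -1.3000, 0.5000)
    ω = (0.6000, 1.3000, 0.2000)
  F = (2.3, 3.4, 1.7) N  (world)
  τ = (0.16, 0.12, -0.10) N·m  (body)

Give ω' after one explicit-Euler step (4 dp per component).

α = I⁻¹(τ − ω×Iω) = (1.2900, 1.9200, -0.6650)
new body rate ω' = (0.6516, 1.3768, 0.1734)

ω' = (0.6516, 1.3768, 0.1734)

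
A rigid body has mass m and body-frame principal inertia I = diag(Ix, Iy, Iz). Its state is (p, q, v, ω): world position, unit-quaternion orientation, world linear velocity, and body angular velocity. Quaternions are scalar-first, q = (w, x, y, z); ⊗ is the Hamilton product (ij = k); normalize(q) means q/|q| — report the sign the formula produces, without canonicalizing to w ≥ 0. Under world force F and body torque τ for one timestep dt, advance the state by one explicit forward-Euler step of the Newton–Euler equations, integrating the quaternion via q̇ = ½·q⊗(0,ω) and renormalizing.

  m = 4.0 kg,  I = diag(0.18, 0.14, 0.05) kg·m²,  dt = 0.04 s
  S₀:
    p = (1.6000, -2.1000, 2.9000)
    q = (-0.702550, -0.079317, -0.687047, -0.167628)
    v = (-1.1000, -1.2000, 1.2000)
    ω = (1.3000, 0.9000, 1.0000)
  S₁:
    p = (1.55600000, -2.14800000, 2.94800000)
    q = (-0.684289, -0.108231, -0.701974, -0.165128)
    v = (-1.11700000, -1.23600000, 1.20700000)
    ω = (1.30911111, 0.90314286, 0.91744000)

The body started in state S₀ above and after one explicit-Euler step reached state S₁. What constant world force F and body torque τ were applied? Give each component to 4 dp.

F = (-1.7000, -3.6000, 0.7000)
τ = (-0.0400, 0.1800, -0.1500)

velocity change Δv = (-0.01700000, -0.03600000, 0.00700000)
F = m·Δv/dt = (-1.7000, -3.6000, 0.7000)
rate change Δω = (0.00911111, 0.00314286, -0.08256000)
I·α + gyro = (-0.0400, 0.1800, -0.1500)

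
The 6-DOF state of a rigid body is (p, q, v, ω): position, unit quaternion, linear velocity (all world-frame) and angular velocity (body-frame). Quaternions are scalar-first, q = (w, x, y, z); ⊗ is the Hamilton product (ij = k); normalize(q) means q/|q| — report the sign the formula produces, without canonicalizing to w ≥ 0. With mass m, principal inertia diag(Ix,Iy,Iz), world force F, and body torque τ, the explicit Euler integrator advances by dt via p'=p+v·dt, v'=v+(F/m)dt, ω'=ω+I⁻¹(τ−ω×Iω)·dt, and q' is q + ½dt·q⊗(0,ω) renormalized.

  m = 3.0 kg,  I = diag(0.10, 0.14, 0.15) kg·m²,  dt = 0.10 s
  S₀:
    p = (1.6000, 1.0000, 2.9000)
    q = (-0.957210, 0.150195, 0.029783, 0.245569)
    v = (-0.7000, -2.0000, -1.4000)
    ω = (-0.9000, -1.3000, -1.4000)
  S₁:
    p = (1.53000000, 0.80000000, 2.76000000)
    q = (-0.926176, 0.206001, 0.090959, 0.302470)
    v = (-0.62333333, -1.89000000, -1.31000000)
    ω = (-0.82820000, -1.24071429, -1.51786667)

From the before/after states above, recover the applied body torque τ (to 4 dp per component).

ω₁ − ω₀ = (0.07180000, 0.05928571, -0.11786667)
precession coupling = (0.0182, -0.0630, 0.0468)
τ = I·(Δω/dt) + ω₀×(Iω₀) = (0.0900, 0.0200, -0.1300)

τ = (0.0900, 0.0200, -0.1300)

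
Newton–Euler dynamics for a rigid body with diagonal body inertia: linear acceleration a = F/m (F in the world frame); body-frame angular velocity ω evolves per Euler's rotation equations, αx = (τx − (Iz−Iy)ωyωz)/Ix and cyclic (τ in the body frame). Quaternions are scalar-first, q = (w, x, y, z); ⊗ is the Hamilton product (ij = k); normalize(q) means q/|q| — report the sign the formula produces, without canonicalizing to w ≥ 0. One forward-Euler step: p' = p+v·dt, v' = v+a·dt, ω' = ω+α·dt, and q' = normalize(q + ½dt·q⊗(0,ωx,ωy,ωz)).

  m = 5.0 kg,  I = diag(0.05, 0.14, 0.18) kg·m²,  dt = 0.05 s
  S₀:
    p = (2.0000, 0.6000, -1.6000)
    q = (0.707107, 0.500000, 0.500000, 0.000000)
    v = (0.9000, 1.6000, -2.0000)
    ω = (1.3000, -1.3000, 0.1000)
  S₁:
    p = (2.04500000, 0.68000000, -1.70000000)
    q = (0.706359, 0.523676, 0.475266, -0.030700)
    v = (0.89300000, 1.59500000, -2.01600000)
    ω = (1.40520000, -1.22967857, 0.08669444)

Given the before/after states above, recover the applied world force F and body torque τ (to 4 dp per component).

ω₁ − ω₀ = (0.10520000, 0.07032143, -0.01330556)
τ = I·(Δω/dt) + ω₀×(Iω₀) = (0.1000, 0.1800, -0.2000)
velocity change Δv = (-0.00700000, -0.00500000, -0.01600000)
applied force F = (-0.7000, -0.5000, -1.6000)

F = (-0.7000, -0.5000, -1.6000)
τ = (0.1000, 0.1800, -0.2000)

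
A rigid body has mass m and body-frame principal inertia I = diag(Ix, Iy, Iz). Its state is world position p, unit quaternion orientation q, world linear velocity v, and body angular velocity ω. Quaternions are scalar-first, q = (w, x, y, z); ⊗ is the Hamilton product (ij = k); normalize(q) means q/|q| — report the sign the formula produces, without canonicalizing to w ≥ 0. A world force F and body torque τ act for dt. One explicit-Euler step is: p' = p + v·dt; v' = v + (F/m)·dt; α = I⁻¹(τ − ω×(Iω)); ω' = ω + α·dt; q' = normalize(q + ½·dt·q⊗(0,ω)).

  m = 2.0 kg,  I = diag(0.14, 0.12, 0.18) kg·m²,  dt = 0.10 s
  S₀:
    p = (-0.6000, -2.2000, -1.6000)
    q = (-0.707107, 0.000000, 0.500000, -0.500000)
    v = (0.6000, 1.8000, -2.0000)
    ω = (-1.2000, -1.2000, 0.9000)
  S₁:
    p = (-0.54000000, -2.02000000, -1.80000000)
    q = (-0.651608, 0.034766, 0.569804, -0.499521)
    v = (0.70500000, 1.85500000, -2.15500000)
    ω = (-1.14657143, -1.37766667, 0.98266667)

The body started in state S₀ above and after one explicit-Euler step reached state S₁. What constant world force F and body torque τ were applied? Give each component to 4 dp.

Δv = v₁−v₀ = (0.10500000, 0.05500000, -0.15500000)
m·(v₁−v₀)/dt = (2.1000, 1.1000, -3.1000)
ω₁ − ω₀ = (0.05342857, -0.17766667, 0.08266667)
τ = I·(Δω/dt) + ω₀×(Iω₀) = (0.0100, -0.1700, 0.1200)

F = (2.1000, 1.1000, -3.1000)
τ = (0.0100, -0.1700, 0.1200)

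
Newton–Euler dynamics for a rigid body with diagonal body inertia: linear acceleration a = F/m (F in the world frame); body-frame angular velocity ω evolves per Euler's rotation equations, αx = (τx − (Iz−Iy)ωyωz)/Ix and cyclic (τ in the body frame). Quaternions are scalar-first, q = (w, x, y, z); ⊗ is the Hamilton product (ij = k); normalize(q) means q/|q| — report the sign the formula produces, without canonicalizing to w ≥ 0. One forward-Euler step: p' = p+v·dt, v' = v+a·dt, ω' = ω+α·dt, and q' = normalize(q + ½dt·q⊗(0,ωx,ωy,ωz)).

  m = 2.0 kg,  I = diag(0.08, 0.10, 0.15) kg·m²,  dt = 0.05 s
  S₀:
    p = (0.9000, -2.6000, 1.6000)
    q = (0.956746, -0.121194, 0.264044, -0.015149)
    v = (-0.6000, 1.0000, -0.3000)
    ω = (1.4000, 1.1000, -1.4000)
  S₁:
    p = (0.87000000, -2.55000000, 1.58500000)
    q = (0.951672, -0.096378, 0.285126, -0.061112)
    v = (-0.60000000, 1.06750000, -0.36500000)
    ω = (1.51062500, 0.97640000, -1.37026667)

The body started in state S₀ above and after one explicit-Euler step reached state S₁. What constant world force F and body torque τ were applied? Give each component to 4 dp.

F = (0.0000, 2.7000, -2.6000)
τ = (0.1000, -0.1100, 0.1200)

ω₁ − ω₀ = (0.11062500, -0.12360000, 0.02973333)
applied torque τ = (0.1000, -0.1100, 0.1200)
velocity change Δv = (0.00000000, 0.06750000, -0.06500000)
m·(v₁−v₀)/dt = (0.0000, 2.7000, -2.6000)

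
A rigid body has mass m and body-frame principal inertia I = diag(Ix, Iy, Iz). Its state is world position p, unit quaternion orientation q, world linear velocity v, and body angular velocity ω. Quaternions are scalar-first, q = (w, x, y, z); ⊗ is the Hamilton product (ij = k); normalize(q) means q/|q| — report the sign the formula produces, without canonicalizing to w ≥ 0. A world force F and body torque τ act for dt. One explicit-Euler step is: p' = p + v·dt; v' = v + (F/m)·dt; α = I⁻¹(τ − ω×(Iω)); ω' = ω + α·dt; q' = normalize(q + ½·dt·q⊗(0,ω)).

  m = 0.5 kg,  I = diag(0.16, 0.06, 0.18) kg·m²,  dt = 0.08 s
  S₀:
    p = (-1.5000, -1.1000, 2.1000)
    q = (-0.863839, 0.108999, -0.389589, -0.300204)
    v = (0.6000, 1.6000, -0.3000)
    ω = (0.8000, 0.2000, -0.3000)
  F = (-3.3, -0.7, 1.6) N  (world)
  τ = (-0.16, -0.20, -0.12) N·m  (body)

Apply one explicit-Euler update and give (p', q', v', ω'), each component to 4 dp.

a = F/m = (-6.6000, -1.4000, 3.2000)
new position p' = (-1.4520, -0.9720, 2.0760)
new velocity v' = (0.0720, 1.4880, -0.0440)
α = I⁻¹(τ − ω×Iω) = (-0.9550, -3.4133, -0.5778)
new body rate ω' = (0.7236, -0.0731, -0.3462)
2q̇ = q⊗(0,ω) = (-0.0993426, -0.5141537, -0.3802313, 0.5926227)
updated quaternion q' = (-0.8673, 0.0884, -0.4045, -0.2763)

p' = (-1.4520, -0.9720, 2.0760)
q' = (-0.8673, 0.0884, -0.4045, -0.2763)
v' = (0.0720, 1.4880, -0.0440)
ω' = (0.7236, -0.0731, -0.3462)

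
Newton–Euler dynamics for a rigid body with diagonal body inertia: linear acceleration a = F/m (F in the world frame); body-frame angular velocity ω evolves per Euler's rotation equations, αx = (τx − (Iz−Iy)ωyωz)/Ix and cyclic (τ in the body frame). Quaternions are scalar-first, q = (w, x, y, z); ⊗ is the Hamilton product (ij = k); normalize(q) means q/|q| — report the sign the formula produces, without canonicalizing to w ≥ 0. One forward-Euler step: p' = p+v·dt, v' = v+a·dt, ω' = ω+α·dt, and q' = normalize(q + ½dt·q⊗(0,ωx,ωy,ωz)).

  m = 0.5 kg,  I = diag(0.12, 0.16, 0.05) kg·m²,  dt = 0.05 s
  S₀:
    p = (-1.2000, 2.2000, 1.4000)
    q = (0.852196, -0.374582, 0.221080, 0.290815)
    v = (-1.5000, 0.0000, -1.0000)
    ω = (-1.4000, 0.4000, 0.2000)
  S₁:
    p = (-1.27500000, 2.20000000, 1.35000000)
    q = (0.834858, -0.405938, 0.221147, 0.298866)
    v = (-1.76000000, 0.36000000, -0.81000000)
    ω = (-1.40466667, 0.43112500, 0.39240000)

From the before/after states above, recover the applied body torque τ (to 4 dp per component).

τ = (-0.0200, 0.0800, 0.1700)

rate change Δω = (-0.00466667, 0.03112500, 0.19240000)
precession coupling = (-0.0088, -0.0196, -0.0224)
applied torque τ = (-0.0200, 0.0800, 0.1700)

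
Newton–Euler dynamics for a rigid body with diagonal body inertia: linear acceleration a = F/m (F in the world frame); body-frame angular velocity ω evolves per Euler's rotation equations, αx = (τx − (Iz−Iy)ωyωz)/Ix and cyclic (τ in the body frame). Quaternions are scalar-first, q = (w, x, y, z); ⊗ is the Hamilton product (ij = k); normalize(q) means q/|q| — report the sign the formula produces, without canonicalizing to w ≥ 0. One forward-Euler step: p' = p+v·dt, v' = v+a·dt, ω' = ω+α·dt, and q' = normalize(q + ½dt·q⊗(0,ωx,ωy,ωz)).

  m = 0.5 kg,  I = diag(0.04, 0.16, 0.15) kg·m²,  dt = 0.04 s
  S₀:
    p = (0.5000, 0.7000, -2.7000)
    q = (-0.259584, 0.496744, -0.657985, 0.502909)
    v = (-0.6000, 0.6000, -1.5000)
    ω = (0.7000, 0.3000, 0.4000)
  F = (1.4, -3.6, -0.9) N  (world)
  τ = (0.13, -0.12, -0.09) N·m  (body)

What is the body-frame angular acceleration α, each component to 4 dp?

α = (3.2800, -0.5575, -0.7680)

precession coupling ω×(Iω) = (-0.0012, -0.0308, 0.0252)
α = I⁻¹(τ − ω×Iω) = (3.2800, -0.5575, -0.7680)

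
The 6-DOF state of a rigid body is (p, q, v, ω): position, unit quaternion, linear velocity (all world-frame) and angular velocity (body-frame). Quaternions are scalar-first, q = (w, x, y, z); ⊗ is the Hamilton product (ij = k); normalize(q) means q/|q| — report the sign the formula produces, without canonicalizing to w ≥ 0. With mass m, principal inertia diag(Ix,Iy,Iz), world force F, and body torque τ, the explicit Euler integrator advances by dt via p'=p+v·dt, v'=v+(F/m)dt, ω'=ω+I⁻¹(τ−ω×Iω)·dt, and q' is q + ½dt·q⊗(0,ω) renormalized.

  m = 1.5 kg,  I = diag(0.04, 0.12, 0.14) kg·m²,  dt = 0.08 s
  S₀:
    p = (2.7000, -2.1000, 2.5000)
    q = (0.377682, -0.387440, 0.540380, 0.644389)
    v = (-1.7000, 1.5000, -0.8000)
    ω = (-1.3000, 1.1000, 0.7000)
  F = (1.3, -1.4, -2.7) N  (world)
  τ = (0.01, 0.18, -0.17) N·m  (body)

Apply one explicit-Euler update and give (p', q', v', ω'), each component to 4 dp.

linear accel F/m = (0.8667, -0.9333, -1.8000)
p + v·dt = (2.5640, -1.9800, 2.4360)
new velocity v' = (-1.6307, 1.4253, -0.9440)
α = I⁻¹(τ − ω×Iω) = (-0.1350, 0.7417, -0.3971)
ω + α·dt = (-1.3108, 1.1593, 0.6682)
Hamilton product q⊗(0,ω) = (-1.5491623, -0.8215485, -0.1510475, 0.5406874)
q + ½dt·q⊗(0,ω), renormalized = (0.3149, -0.4192, 0.5329, 0.6642)

p' = (2.5640, -1.9800, 2.4360)
q' = (0.3149, -0.4192, 0.5329, 0.6642)
v' = (-1.6307, 1.4253, -0.9440)
ω' = (-1.3108, 1.1593, 0.6682)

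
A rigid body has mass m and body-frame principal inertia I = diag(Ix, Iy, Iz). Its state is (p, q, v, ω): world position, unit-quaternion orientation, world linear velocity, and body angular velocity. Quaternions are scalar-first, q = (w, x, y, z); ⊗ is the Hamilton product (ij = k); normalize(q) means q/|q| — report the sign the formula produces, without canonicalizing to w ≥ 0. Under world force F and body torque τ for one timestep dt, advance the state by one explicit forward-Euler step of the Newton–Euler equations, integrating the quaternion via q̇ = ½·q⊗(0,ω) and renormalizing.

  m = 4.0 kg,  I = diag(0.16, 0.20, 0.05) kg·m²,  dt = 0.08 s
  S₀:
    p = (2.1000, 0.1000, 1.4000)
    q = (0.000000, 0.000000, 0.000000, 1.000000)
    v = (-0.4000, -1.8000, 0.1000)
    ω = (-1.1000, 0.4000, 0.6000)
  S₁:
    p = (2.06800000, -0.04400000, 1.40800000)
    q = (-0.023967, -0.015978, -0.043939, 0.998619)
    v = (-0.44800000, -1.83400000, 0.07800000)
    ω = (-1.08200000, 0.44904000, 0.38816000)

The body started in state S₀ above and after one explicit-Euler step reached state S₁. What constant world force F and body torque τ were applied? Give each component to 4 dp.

velocity change Δv = (-0.04800000, -0.03400000, -0.02200000)
F = m·Δv/dt = (-2.4000, -1.7000, -1.1000)
rate change Δω = (0.01800000, 0.04904000, -0.21184000)
I·α + gyro = (0.0000, 0.0500, -0.1500)

F = (-2.4000, -1.7000, -1.1000)
τ = (0.0000, 0.0500, -0.1500)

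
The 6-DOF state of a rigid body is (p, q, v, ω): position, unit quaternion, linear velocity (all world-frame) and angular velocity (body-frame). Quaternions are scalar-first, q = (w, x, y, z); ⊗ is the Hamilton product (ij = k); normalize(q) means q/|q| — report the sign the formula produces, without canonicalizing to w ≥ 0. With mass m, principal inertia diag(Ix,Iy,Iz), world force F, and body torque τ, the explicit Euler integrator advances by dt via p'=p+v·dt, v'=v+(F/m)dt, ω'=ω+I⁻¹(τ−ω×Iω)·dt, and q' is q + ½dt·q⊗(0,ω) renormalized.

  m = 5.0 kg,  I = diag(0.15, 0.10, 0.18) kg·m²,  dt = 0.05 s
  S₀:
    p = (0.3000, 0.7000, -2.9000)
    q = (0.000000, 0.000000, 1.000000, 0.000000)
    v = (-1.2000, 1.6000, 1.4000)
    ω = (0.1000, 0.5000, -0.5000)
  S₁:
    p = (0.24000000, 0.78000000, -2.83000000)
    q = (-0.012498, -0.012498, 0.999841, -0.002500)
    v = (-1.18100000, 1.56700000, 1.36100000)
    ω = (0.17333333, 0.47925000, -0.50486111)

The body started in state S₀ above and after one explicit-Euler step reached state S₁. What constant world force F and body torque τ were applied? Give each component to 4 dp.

F = (1.9000, -3.3000, -3.9000)
τ = (0.2000, -0.0400, -0.0200)

v₁ − v₀ = (0.01900000, -0.03300000, -0.03900000)
applied force F = (1.9000, -3.3000, -3.9000)
rate change Δω = (0.07333333, -0.02075000, -0.00486111)
applied torque τ = (0.2000, -0.0400, -0.0200)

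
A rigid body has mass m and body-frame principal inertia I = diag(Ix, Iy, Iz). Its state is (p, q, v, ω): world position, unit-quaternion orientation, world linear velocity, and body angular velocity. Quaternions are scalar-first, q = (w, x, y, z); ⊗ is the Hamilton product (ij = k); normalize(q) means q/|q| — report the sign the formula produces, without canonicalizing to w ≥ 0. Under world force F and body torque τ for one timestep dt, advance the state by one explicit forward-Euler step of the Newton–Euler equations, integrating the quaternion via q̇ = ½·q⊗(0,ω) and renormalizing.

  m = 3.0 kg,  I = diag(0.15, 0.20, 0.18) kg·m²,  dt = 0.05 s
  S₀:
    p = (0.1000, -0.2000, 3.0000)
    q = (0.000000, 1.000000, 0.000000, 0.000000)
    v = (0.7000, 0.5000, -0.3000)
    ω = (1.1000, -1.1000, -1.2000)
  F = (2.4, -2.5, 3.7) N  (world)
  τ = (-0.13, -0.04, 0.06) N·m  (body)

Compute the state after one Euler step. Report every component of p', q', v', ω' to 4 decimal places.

a = F/m = (0.8000, -0.8333, 1.2333)
new position p' = (0.1350, -0.1750, 2.9850)
v + (F/m)dt = (0.7400, 0.4583, -0.2383)
precession coupling ω×(Iω) = (-0.0264, 0.0396, -0.0605)
(τ − ω×Iω)/I = (-0.6907, -0.3980, 0.6694)
ω' = ω + α·dt = (1.0655, -1.1199, -1.1665)
2q̇ = q⊗(0,ω) = (-1.1000000, 0.0000000, 1.2000000, -1.1000000)
updated quaternion q' = (-0.0275, 0.9988, 0.0300, -0.0275)

p' = (0.1350, -0.1750, 2.9850)
q' = (-0.0275, 0.9988, 0.0300, -0.0275)
v' = (0.7400, 0.4583, -0.2383)
ω' = (1.0655, -1.1199, -1.1665)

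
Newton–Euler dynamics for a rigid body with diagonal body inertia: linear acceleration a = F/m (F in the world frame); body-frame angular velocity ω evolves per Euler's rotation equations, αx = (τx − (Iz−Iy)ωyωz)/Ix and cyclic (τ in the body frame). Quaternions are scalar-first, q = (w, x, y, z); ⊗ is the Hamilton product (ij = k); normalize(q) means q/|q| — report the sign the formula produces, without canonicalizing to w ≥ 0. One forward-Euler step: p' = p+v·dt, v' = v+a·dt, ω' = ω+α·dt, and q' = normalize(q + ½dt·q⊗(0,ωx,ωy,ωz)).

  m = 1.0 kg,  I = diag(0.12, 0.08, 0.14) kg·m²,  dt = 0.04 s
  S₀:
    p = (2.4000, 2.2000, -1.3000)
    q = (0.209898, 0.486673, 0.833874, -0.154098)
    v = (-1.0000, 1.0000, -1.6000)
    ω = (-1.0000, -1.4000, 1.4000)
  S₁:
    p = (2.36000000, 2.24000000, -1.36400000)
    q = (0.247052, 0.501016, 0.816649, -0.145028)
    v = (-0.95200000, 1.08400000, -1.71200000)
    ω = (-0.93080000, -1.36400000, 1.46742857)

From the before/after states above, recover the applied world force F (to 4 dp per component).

Δv = v₁−v₀ = (0.04800000, 0.08400000, -0.11200000)
F = m·Δv/dt = (1.2000, 2.1000, -2.8000)

F = (1.2000, 2.1000, -2.8000)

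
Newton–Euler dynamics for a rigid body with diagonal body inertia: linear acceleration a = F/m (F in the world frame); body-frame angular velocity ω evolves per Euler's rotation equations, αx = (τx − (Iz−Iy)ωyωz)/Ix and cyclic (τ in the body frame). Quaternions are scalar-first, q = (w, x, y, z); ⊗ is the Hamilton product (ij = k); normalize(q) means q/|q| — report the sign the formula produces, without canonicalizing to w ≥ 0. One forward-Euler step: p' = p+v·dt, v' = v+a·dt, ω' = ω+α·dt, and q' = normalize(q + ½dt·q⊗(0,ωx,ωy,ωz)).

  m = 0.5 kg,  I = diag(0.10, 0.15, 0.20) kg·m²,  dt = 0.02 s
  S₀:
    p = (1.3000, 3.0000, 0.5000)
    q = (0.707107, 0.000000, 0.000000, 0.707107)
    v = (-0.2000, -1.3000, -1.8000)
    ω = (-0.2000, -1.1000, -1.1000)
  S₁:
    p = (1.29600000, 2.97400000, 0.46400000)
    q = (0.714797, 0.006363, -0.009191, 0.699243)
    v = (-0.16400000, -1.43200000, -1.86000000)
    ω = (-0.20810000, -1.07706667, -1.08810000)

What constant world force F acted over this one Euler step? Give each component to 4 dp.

v₁ − v₀ = (0.03600000, -0.13200000, -0.06000000)
applied force F = (0.9000, -3.3000, -1.5000)

F = (0.9000, -3.3000, -1.5000)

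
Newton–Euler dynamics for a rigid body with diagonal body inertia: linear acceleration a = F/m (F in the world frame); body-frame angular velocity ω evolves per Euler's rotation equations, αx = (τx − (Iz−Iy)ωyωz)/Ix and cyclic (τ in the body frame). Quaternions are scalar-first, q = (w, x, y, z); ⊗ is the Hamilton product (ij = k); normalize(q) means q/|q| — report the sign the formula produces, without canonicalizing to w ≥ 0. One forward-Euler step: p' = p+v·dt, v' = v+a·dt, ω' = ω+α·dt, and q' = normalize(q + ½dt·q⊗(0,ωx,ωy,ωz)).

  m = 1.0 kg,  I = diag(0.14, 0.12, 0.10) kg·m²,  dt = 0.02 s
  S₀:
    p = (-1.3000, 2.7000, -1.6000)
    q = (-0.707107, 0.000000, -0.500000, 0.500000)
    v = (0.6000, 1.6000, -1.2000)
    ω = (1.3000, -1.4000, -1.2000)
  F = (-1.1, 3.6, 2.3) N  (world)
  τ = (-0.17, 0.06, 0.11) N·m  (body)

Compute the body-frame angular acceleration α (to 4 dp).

ω×(Iω) gyroscopic = (-0.0336, -0.0624, 0.0364)
(τ − ω×Iω)/I = (-0.9743, 1.0200, 0.7360)

α = (-0.9743, 1.0200, 0.7360)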